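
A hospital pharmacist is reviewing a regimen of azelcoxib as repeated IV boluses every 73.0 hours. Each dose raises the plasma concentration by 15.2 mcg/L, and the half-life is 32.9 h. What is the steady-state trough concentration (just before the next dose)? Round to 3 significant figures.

k = ln 2 / 32.9 = 0.02107 h⁻¹
Fraction remaining after one interval: e^(−kτ) = e^(−0.02107 × 73.0) = 0.2148
R = 1 / (1 − 0.2148) = 1.274
Css,max = 15.2 × 1.274 = 19.36 mcg/L
Css,min = Css,max × e^(−kτ) = 19.36 × 0.2148 ≈ 4.16 mcg/L

4.16 mcg/L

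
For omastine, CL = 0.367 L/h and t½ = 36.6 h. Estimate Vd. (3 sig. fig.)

19.4 L

k = ln 2 / t½ = ln 2 / 36.6 = 0.01894 h⁻¹
V = CL / k = 0.367 / 0.01894 ≈ 19.4 L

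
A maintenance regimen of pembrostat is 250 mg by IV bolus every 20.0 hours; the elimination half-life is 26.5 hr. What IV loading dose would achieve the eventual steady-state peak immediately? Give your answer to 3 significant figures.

k = ln 2 / 26.5 = 0.02616 hr⁻¹
Accumulation ratio R = 1 / (1 − e^(−kτ)) = 1 / (1 − e^(−0.02616×20.0)) = 1 / (1 − 0.5927) = 2.455
Loading dose = maintenance dose × R = 250 × 2.455 ≈ 614 mg

614 mg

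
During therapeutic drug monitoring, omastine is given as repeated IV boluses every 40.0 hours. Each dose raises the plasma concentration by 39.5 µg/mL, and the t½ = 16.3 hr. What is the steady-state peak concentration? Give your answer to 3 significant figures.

48.3 µg/mL

k = ln 2 / 16.3 = 0.04252 hr⁻¹
Fraction remaining after one interval: e^(−kτ) = e^(−0.04252 × 40.0) = 0.1825
R = 1 / (1 − 0.1825) = 1.223
Css,max = 39.5 × 1.223 ≈ 48.3 µg/mL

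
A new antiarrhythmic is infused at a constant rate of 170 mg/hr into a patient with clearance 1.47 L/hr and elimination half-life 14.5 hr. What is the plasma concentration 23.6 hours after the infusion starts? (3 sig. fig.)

78.2 µg/mL

Css = rate / CL = 170 / 1.47 = 115.6 µg/mL
k = ln 2 / 14.5 = 0.04780 hr⁻¹
C(t) = Css (1 − e^(−kt)) = 115.6 × (1 − e^(−1.128)) = 115.6 × 0.6764 ≈ 78.2 µg/mL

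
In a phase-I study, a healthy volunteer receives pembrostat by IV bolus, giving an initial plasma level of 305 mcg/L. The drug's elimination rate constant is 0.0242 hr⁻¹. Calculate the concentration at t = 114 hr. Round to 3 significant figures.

C(t) = C₀ e^(−kt) = 305 × e^(−0.02420 × 114) = 305 × e^(−2.759) = 305 × 0.06337 ≈ 19.3 mcg/L

19.3 mcg/L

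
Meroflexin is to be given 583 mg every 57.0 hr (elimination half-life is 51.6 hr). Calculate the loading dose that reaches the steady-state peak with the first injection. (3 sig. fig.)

1090 mg

k = ln 2 / 51.6 = 0.01343 hr⁻¹
Accumulation ratio R = 1 / (1 − e^(−kτ)) = 1 / (1 − e^(−0.01343×57.0)) = 1 / (1 − 0.4650) = 1.869
Loading dose = maintenance dose × R = 583 × 1.869 ≈ 1090 mg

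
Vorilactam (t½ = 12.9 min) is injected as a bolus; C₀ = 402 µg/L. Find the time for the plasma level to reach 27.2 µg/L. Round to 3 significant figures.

50.1 minutes

k = ln 2 / 12.9 = 0.05373 min⁻¹
C(t) = C₀ e^(−kt)  ⇒  t = ln(C₀/C) / k
t = ln(402/27.2) / 0.05373 = 2.693 / 0.05373 ≈ 50.1 minutes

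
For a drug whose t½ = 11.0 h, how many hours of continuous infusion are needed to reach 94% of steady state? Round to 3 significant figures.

44.6 hours

k = ln 2 / 11.0 = 0.06301 h⁻¹
f = 1 − e^(−kt)  ⇒  t = −ln(1 − f) / k
t = −ln(1 − 0.94) / 0.06301 = 2.813 / 0.06301 ≈ 44.6 hours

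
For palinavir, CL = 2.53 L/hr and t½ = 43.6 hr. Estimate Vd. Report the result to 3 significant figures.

k = ln 2 / t½ = ln 2 / 43.6 = 0.01590 hr⁻¹
V = CL / k = 2.53 / 0.01590 ≈ 159 L

159 L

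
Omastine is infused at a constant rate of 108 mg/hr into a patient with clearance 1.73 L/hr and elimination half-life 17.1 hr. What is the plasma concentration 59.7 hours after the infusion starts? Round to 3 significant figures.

Css = rate / CL = 108 / 1.73 = 62.43 µg/mL
k = ln 2 / 17.1 = 0.04053 hr⁻¹
C(t) = Css (1 − e^(−kt)) = 62.43 × (1 − e^(−2.420)) = 62.43 × 0.9111 ≈ 56.9 µg/mL

56.9 µg/mL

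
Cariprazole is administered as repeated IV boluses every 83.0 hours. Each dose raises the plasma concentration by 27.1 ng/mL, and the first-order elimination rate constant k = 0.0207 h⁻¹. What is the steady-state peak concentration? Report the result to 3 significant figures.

33.0 ng/mL

Fraction remaining after one interval: e^(−kτ) = e^(−0.02070 × 83.0) = 0.1794
R = 1 / (1 − 0.1794) = 1.219
Css,max = 27.1 × 1.219 ≈ 33.0 ng/mL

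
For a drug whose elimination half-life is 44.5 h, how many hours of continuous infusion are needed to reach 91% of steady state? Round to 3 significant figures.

155 hours

k = ln 2 / 44.5 = 0.01558 h⁻¹
f = 1 − e^(−kt)  ⇒  t = −ln(1 − f) / k
t = −ln(1 − 0.91) / 0.01558 = 2.408 / 0.01558 ≈ 155 hours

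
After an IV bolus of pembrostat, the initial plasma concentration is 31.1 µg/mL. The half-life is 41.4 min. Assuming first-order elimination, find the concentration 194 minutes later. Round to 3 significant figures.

1.21 µg/mL

k = ln 2 / 41.4 = 0.01674 min⁻¹
194 min is 4.686 half-lives, so C = 31.1 × (1/2)^4.686 = 31.1 × 0.03885 ≈ 1.21 µg/mL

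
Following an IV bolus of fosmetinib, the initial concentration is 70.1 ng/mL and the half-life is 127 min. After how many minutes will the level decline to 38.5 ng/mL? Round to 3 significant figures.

k = ln 2 / 127 = 0.005458 min⁻¹
C(t) = C₀ e^(−kt)  ⇒  t = ln(C₀/C) / k
t = ln(70.1/38.5) / 0.005458 = 0.5993 / 0.005458 ≈ 110 minutes

110 minutes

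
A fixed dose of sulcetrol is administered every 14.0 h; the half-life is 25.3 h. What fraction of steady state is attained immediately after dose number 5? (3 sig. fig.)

0.853

k = ln 2 / 25.3 = 0.02740 h⁻¹
f_n = 1 − e^(−nkτ) = 1 − e^(−5 × 0.02740 × 14.0) = 1 − e^(−1.918) = 1 − 0.1469 ≈ 0.853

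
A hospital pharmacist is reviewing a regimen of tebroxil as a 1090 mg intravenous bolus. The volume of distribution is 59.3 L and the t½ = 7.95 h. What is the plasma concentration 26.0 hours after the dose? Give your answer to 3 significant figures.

1.90 µg/mL

C₀ = dose / V = 1090 / 59.3 = 18.38 µg/mL
k = ln 2 / 7.95 = 0.08719 h⁻¹
C(t) = C₀ e^(−kt) = 18.38 × e^(−0.08719 × 26.0) = 18.38 × e^(−2.267) = 18.38 × 0.1036 ≈ 1.90 µg/mL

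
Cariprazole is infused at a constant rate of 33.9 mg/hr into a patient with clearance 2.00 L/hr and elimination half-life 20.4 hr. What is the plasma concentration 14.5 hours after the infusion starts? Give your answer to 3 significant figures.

Css = rate / CL = 33.9 / 2.00 = 16.95 µg/mL
k = ln 2 / 20.4 = 0.03398 hr⁻¹
C(t) = Css (1 − e^(−kt)) = 16.95 × (1 − e^(−0.4927)) = 16.95 × 0.3890 ≈ 6.59 µg/mL

6.59 µg/mL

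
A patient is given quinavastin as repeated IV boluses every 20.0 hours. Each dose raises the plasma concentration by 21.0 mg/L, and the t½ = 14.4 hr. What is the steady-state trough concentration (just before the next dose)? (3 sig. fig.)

13.0 mg/L

k = ln 2 / 14.4 = 0.04814 hr⁻¹
Fraction remaining after one interval: e^(−kτ) = e^(−0.04814 × 20.0) = 0.3819
R = 1 / (1 − 0.3819) = 1.618
Css,max = 21.0 × 1.618 = 33.97 mg/L
Css,min = Css,max × e^(−kτ) = 33.97 × 0.3819 ≈ 13.0 mg/L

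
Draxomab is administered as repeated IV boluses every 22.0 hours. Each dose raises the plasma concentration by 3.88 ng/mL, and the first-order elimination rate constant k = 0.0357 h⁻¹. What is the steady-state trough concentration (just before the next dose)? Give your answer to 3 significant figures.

3.25 ng/mL

Fraction remaining after one interval: e^(−kτ) = e^(−0.03570 × 22.0) = 0.4559
R = 1 / (1 − 0.4559) = 1.838
Css,max = 3.88 × 1.838 = 7.132 ng/mL
Css,min = Css,max × e^(−kτ) = 7.132 × 0.4559 ≈ 3.25 ng/mL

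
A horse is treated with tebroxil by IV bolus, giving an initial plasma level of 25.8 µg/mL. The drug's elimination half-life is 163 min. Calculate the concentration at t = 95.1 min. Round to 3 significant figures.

k = ln 2 / 163 = 0.004252 min⁻¹
95.1 min is 0.5834 half-lives, so C = 25.8 × (1/2)^0.5834 = 25.8 × 0.6674 ≈ 17.2 µg/mL

17.2 µg/mL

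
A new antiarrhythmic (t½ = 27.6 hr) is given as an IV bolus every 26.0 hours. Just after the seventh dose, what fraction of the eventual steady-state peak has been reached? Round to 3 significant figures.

k = ln 2 / 27.6 = 0.02511 hr⁻¹
f_n = 1 − e^(−nkτ) = 1 − e^(−7 × 0.02511 × 26.0) = 1 − e^(−4.571) = 1 − 0.01035 ≈ 0.990

0.990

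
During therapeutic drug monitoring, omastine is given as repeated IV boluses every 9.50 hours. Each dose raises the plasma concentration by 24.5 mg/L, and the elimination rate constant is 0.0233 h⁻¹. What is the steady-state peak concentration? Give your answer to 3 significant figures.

Fraction remaining after one interval: e^(−kτ) = e^(−0.02330 × 9.50) = 0.8014
R = 1 / (1 − 0.8014) = 5.036
Css,max = 24.5 × 5.036 ≈ 123 mg/L

123 mg/L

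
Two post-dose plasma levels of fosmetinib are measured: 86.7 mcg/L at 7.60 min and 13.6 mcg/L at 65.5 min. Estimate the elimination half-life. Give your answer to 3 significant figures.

k = ln(C₁/C₂) / (t₂ − t₁) = ln(86.7/13.6) / (65.5 − 7.60)
  = 1.852 / 57.90 = 0.03199 min⁻¹
t½ = ln 2 / k = ln 2 / 0.03199 ≈ 21.7 minutes

21.7 minutes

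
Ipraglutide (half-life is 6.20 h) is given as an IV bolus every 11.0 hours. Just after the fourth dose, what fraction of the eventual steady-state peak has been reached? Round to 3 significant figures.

k = ln 2 / 6.20 = 0.1118 h⁻¹
f_n = 1 − e^(−nkτ) = 1 − e^(−4 × 0.1118 × 11.0) = 1 − e^(−4.919) = 1 − 0.007306 ≈ 0.993

0.993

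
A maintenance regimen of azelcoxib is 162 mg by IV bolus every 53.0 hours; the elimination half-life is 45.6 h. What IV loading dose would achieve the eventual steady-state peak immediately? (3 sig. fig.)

k = ln 2 / 45.6 = 0.01520 h⁻¹
Accumulation ratio R = 1 / (1 − e^(−kτ)) = 1 / (1 − e^(−0.01520×53.0)) = 1 / (1 − 0.4468) = 1.808
Loading dose = maintenance dose × R = 162 × 1.808 ≈ 293 mg

293 mg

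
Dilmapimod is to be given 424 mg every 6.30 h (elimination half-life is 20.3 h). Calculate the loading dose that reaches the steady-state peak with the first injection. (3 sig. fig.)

2190 mg

k = ln 2 / 20.3 = 0.03415 h⁻¹
Accumulation ratio R = 1 / (1 − e^(−kτ)) = 1 / (1 − e^(−0.03415×6.30)) = 1 / (1 − 0.8064) = 5.167
Loading dose = maintenance dose × R = 424 × 5.167 ≈ 2190 mg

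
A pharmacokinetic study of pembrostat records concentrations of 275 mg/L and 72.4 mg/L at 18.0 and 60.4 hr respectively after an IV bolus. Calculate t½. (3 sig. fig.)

k = ln(C₁/C₂) / (t₂ − t₁) = ln(275/72.4) / (60.4 − 18.0)
  = 1.335 / 42.40 = 0.03148 hr⁻¹
t½ = ln 2 / k = ln 2 / 0.03148 ≈ 22.0 hours

22.0 hours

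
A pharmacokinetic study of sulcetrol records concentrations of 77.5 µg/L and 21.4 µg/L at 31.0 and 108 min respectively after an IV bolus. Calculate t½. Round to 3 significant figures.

k = ln(C₁/C₂) / (t₂ − t₁) = ln(77.5/21.4) / (108 − 31.0)
  = 1.287 / 77.00 = 0.01671 min⁻¹
t½ = ln 2 / k = ln 2 / 0.01671 ≈ 41.5 minutes

41.5 minutes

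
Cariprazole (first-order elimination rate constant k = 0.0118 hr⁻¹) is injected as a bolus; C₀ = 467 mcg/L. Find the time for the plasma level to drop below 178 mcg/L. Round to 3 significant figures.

81.7 hours

C(t) = C₀ e^(−kt)  ⇒  t = ln(C₀/C) / k
t = ln(467/178) / 0.01180 = 0.9645 / 0.01180 ≈ 81.7 hours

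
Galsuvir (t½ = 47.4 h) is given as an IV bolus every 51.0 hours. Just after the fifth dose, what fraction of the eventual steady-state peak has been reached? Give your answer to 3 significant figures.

k = ln 2 / 47.4 = 0.01462 h⁻¹
f_n = 1 − e^(−nkτ) = 1 − e^(−5 × 0.01462 × 51.0) = 1 − e^(−3.729) = 1 − 0.02402 ≈ 0.976

0.976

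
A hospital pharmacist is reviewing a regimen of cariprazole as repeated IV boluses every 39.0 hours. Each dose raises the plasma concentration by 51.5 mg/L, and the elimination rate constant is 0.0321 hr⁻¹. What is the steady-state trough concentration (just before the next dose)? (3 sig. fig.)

20.6 mg/L

Fraction remaining after one interval: e^(−kτ) = e^(−0.03210 × 39.0) = 0.2860
R = 1 / (1 − 0.2860) = 1.400
Css,max = 51.5 × 1.400 = 72.12 mg/L
Css,min = Css,max × e^(−kτ) = 72.12 × 0.2860 ≈ 20.6 mg/L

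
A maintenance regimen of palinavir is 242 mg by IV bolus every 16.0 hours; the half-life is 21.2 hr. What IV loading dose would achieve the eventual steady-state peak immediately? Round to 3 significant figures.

k = ln 2 / 21.2 = 0.03270 hr⁻¹
Accumulation ratio R = 1 / (1 − e^(−kτ)) = 1 / (1 − e^(−0.03270×16.0)) = 1 / (1 − 0.5927) = 2.455
Loading dose = maintenance dose × R = 242 × 2.455 ≈ 594 mg

594 mg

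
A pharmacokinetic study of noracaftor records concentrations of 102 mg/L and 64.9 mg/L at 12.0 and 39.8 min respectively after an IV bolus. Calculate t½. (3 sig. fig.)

k = ln(C₁/C₂) / (t₂ − t₁) = ln(102/64.9) / (39.8 − 12.0)
  = 0.4521 / 27.80 = 0.01626 min⁻¹
t½ = ln 2 / k = ln 2 / 0.01626 ≈ 42.6 minutes

42.6 minutes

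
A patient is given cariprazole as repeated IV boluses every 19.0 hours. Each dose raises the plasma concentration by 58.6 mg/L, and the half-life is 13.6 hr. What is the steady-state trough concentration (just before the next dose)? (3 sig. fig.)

35.9 mg/L

k = ln 2 / 13.6 = 0.05097 hr⁻¹
Fraction remaining after one interval: e^(−kτ) = e^(−0.05097 × 19.0) = 0.3797
R = 1 / (1 − 0.3797) = 1.612
Css,max = 58.6 × 1.612 = 94.47 mg/L
Css,min = Css,max × e^(−kτ) = 94.47 × 0.3797 ≈ 35.9 mg/L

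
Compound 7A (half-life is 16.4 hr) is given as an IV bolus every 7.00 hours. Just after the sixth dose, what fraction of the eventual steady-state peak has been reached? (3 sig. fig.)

k = ln 2 / 16.4 = 0.04227 hr⁻¹
f_n = 1 − e^(−nkτ) = 1 − e^(−6 × 0.04227 × 7.00) = 1 − e^(−1.775) = 1 − 0.1695 ≈ 0.831

0.831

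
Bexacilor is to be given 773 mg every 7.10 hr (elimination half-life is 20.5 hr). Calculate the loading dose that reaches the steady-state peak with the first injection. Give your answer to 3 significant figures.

k = ln 2 / 20.5 = 0.03381 hr⁻¹
Accumulation ratio R = 1 / (1 − e^(−kτ)) = 1 / (1 − e^(−0.03381×7.10)) = 1 / (1 − 0.7866) = 4.686
Loading dose = maintenance dose × R = 773 × 4.686 ≈ 3620 mg

3620 mg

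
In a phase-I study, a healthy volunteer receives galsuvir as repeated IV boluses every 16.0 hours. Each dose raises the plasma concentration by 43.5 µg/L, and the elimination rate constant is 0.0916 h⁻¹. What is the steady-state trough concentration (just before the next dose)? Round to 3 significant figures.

13.1 µg/L

Fraction remaining after one interval: e^(−kτ) = e^(−0.09160 × 16.0) = 0.2309
R = 1 / (1 − 0.2309) = 1.300
Css,max = 43.5 × 1.300 = 56.56 µg/L
Css,min = Css,max × e^(−kτ) = 56.56 × 0.2309 ≈ 13.1 µg/L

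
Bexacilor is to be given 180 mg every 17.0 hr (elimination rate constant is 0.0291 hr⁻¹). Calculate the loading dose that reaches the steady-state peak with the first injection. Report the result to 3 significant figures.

461 mg

Accumulation ratio R = 1 / (1 − e^(−kτ)) = 1 / (1 − e^(−0.02910×17.0)) = 1 / (1 − 0.6098) = 2.562
Loading dose = maintenance dose × R = 180 × 2.562 ≈ 461 mg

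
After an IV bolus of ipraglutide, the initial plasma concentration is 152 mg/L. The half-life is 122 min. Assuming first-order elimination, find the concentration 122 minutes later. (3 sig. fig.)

76.0 mg/L

k = ln 2 / 122 = 0.005682 min⁻¹
122 min is 1.000 half-lives, so C = 152 × (1/2)^1.000 = 152 × 0.5000 ≈ 76.0 mg/L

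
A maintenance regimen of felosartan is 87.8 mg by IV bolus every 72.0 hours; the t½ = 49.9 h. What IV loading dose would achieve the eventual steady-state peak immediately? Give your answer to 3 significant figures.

k = ln 2 / 49.9 = 0.01389 h⁻¹
Accumulation ratio R = 1 / (1 − e^(−kτ)) = 1 / (1 − e^(−0.01389×72.0)) = 1 / (1 − 0.3678) = 1.582
Loading dose = maintenance dose × R = 87.8 × 1.582 ≈ 139 mg

139 mg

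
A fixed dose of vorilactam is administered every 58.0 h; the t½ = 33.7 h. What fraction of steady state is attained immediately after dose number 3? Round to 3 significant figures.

k = ln 2 / 33.7 = 0.02057 h⁻¹
f_n = 1 − e^(−nkτ) = 1 − e^(−3 × 0.02057 × 58.0) = 1 − e^(−3.579) = 1 − 0.02791 ≈ 0.972

0.972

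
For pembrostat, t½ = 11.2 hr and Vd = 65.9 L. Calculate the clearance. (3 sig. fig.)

k = ln 2 / t½ = ln 2 / 11.2 = 0.06189 hr⁻¹
CL = k · V = 0.06189 × 65.9 ≈ 4.08 L/hr

4.08 L/hr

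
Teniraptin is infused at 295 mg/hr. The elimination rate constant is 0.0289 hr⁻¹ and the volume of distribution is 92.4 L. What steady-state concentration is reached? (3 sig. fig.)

CL = k · V = 0.0289 × 92.4 = 2.670 L/hr
Css = rate / CL = 295 / 2.670 ≈ 110 µg/mL

110 µg/mL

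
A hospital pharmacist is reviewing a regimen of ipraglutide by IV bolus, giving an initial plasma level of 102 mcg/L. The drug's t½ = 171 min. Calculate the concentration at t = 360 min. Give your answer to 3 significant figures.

k = ln 2 / 171 = 0.004053 min⁻¹
360 min is 2.105 half-lives, so C = 102 × (1/2)^2.105 = 102 × 0.2324 ≈ 23.7 mcg/L

23.7 mcg/L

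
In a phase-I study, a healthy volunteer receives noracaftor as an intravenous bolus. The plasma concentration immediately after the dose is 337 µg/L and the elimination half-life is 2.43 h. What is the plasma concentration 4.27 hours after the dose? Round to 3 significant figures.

k = ln 2 / 2.43 = 0.2852 h⁻¹
C(t) = C₀ e^(−kt) = 337 × e^(−0.2852 × 4.27) = 337 × e^(−1.218) = 337 × 0.2958 ≈ 99.7 µg/L

99.7 µg/L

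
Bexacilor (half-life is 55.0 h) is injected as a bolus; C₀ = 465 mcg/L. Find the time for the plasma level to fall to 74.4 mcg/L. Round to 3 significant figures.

k = ln 2 / 55.0 = 0.01260 h⁻¹
C(t) = C₀ e^(−kt)  ⇒  t = ln(C₀/C) / k
t = ln(465/74.4) / 0.01260 = 1.833 / 0.01260 ≈ 145 hours

145 hours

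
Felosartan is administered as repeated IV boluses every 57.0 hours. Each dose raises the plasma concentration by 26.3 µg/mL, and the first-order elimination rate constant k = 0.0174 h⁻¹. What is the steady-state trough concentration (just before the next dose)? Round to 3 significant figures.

15.5 µg/mL

Fraction remaining after one interval: e^(−kτ) = e^(−0.01740 × 57.0) = 0.3709
R = 1 / (1 − 0.3709) = 1.590
Css,max = 26.3 × 1.590 = 41.81 µg/mL
Css,min = Css,max × e^(−kτ) = 41.81 × 0.3709 ≈ 15.5 µg/mL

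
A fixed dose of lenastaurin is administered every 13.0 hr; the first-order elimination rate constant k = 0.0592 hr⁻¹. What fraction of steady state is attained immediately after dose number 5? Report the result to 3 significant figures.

f_n = 1 − e^(−nkτ) = 1 − e^(−5 × 0.05920 × 13.0) = 1 − e^(−3.848) = 1 − 0.02132 ≈ 0.979

0.979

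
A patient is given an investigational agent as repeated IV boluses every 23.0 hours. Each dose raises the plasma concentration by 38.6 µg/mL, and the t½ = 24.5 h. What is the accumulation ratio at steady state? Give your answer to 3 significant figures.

2.09

k = ln 2 / 24.5 = 0.02829 h⁻¹
Fraction remaining after one interval: e^(−kτ) = e^(−0.02829 × 23.0) = 0.5217
R = 1 / (1 − 0.5217) = 1 / 0.4783 ≈ 2.09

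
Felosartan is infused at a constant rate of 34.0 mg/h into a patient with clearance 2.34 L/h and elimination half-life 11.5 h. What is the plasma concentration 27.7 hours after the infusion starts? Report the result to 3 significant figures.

Css = rate / CL = 34.0 / 2.34 = 14.53 mg/L
k = ln 2 / 11.5 = 0.06027 h⁻¹
C(t) = Css (1 − e^(−kt)) = 14.53 × (1 − e^(−1.670)) = 14.53 × 0.8117 ≈ 11.8 mg/L

11.8 mg/L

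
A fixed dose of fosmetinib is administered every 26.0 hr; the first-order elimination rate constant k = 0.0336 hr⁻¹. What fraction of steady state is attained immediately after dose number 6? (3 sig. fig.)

f_n = 1 − e^(−nkτ) = 1 − e^(−6 × 0.03360 × 26.0) = 1 − e^(−5.242) = 1 − 0.005292 ≈ 0.995

0.995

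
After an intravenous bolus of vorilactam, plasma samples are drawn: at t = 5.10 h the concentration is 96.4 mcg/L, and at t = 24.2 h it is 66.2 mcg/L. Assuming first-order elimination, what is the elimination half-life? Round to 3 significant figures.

k = ln(C₁/C₂) / (t₂ − t₁) = ln(96.4/66.2) / (24.2 − 5.10)
  = 0.3758 / 19.10 = 0.01968 h⁻¹
t½ = ln 2 / k = ln 2 / 0.01968 ≈ 35.2 hours

35.2 hours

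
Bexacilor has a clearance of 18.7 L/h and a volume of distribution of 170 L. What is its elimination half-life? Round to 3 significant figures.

6.30 hours

k = CL / V = 18.7 / 170 = 0.1100 h⁻¹
t½ = ln 2 / k = ln 2 / 0.1100 ≈ 6.30 hours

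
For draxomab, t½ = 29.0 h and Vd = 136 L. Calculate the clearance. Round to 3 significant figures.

3.25 L/h

k = ln 2 / t½ = ln 2 / 29.0 = 0.02390 h⁻¹
CL = k · V = 0.02390 × 136 ≈ 3.25 L/h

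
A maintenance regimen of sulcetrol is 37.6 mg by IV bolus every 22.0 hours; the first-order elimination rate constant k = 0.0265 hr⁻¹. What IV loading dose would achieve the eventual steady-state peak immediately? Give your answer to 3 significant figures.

Accumulation ratio R = 1 / (1 − e^(−kτ)) = 1 / (1 − e^(−0.02650×22.0)) = 1 / (1 − 0.5582) = 2.264
Loading dose = maintenance dose × R = 37.6 × 2.264 ≈ 85.1 mg

85.1 mg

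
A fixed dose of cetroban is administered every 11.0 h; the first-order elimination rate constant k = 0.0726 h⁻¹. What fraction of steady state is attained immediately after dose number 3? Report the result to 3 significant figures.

0.909

f_n = 1 − e^(−nkτ) = 1 − e^(−3 × 0.07260 × 11.0) = 1 − e^(−2.396) = 1 − 0.09110 ≈ 0.909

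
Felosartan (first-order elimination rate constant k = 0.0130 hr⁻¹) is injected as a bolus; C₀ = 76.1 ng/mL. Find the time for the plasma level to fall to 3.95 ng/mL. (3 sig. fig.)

C(t) = C₀ e^(−kt)  ⇒  t = ln(C₀/C) / k
t = ln(76.1/3.95) / 0.01300 = 2.958 / 0.01300 ≈ 228 hours

228 hours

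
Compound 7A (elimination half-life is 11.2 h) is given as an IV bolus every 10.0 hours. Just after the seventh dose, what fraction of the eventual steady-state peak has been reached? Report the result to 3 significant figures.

k = ln 2 / 11.2 = 0.06189 h⁻¹
f_n = 1 − e^(−nkτ) = 1 − e^(−7 × 0.06189 × 10.0) = 1 − e^(−4.332) = 1 − 0.01314 ≈ 0.987

0.987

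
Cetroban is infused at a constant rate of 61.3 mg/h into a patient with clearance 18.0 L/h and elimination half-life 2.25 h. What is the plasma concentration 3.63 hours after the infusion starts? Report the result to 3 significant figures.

2.29 µg/mL

Css = rate / CL = 61.3 / 18.0 = 3.406 µg/mL
k = ln 2 / 2.25 = 0.3081 h⁻¹
C(t) = Css (1 − e^(−kt)) = 3.406 × (1 − e^(−1.118)) = 3.406 × 0.6732 ≈ 2.29 µg/mL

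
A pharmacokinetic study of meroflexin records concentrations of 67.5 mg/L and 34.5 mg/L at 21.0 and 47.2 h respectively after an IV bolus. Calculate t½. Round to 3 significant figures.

k = ln(C₁/C₂) / (t₂ − t₁) = ln(67.5/34.5) / (47.2 − 21.0)
  = 0.6712 / 26.20 = 0.02562 h⁻¹
t½ = ln 2 / k = ln 2 / 0.02562 ≈ 27.1 hours

27.1 hours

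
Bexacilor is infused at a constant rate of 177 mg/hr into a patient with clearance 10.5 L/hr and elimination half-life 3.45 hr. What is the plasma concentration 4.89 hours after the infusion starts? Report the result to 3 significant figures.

10.5 mg/L

Css = rate / CL = 177 / 10.5 = 16.86 mg/L
k = ln 2 / 3.45 = 0.2009 hr⁻¹
C(t) = Css (1 − e^(−kt)) = 16.86 × (1 − e^(−0.9825)) = 16.86 × 0.6256 ≈ 10.5 mg/L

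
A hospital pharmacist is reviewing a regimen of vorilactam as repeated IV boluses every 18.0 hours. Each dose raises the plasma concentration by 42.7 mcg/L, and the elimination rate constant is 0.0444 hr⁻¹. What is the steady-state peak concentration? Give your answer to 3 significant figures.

77.6 mcg/L

Fraction remaining after one interval: e^(−kτ) = e^(−0.04440 × 18.0) = 0.4497
R = 1 / (1 − 0.4497) = 1.817
Css,max = 42.7 × 1.817 ≈ 77.6 mcg/L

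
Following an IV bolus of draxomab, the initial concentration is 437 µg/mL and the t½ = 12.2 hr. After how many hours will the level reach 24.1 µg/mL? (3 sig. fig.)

51.0 hours

k = ln 2 / 12.2 = 0.05682 hr⁻¹
C(t) = C₀ e^(−kt)  ⇒  t = ln(C₀/C) / k
t = ln(437/24.1) / 0.05682 = 2.898 / 0.05682 ≈ 51.0 hours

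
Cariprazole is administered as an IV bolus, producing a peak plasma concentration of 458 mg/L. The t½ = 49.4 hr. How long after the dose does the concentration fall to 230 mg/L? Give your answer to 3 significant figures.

49.1 hours

k = ln 2 / 49.4 = 0.01403 hr⁻¹
C(t) = C₀ e^(−kt)  ⇒  t = ln(C₀/C) / k
t = ln(458/230) / 0.01403 = 0.6888 / 0.01403 ≈ 49.1 hours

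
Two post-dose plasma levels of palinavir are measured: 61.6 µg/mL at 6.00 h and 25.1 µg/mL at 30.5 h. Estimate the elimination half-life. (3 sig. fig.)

k = ln(C₁/C₂) / (t₂ − t₁) = ln(61.6/25.1) / (30.5 − 6.00)
  = 0.8978 / 24.50 = 0.03664 h⁻¹
t½ = ln 2 / k = ln 2 / 0.03664 ≈ 18.9 hours

18.9 hours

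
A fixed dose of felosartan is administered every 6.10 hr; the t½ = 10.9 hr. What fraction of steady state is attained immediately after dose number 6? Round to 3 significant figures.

k = ln 2 / 10.9 = 0.06359 hr⁻¹
f_n = 1 − e^(−nkτ) = 1 − e^(−6 × 0.06359 × 6.10) = 1 − e^(−2.327) = 1 − 0.09754 ≈ 0.902

0.902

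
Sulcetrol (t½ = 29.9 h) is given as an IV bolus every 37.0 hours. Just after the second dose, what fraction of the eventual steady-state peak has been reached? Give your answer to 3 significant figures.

0.820

k = ln 2 / 29.9 = 0.02318 h⁻¹
f_n = 1 − e^(−nkτ) = 1 − e^(−2 × 0.02318 × 37.0) = 1 − e^(−1.715) = 1 − 0.1799 ≈ 0.820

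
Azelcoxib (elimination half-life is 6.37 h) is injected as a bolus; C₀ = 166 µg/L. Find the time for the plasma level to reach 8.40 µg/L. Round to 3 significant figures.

27.4 hours

k = ln 2 / 6.37 = 0.1088 h⁻¹
C(t) = C₀ e^(−kt)  ⇒  t = ln(C₀/C) / k
t = ln(166/8.40) / 0.1088 = 2.984 / 0.1088 ≈ 27.4 hours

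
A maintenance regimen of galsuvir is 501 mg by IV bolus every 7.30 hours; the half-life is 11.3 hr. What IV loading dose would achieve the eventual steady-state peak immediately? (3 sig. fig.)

k = ln 2 / 11.3 = 0.06134 hr⁻¹
Accumulation ratio R = 1 / (1 − e^(−kτ)) = 1 / (1 − e^(−0.06134×7.30)) = 1 / (1 − 0.6390) = 2.770
Loading dose = maintenance dose × R = 501 × 2.770 ≈ 1390 mg

1390 mg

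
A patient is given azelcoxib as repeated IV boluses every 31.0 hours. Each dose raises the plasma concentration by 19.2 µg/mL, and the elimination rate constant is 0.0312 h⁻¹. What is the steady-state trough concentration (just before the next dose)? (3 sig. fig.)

11.8 µg/mL

Fraction remaining after one interval: e^(−kτ) = e^(−0.03120 × 31.0) = 0.3801
R = 1 / (1 − 0.3801) = 1.613
Css,max = 19.2 × 1.613 = 30.98 µg/mL
Css,min = Css,max × e^(−kτ) = 30.98 × 0.3801 ≈ 11.8 µg/mL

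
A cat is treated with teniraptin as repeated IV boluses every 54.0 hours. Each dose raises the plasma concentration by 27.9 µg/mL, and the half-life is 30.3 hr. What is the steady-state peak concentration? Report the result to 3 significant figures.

39.3 µg/mL

k = ln 2 / 30.3 = 0.02288 hr⁻¹
Fraction remaining after one interval: e^(−kτ) = e^(−0.02288 × 54.0) = 0.2907
R = 1 / (1 − 0.2907) = 1.410
Css,max = 27.9 × 1.410 ≈ 39.3 µg/mL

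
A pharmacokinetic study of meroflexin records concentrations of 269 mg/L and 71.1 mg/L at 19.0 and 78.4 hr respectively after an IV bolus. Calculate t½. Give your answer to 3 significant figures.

k = ln(C₁/C₂) / (t₂ − t₁) = ln(269/71.1) / (78.4 − 19.0)
  = 1.331 / 59.40 = 0.02240 hr⁻¹
t½ = ln 2 / k = ln 2 / 0.02240 ≈ 30.9 hours

30.9 hours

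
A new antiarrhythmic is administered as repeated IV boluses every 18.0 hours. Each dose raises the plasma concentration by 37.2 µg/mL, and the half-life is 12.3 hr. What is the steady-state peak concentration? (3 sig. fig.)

k = ln 2 / 12.3 = 0.05635 hr⁻¹
Fraction remaining after one interval: e^(−kτ) = e^(−0.05635 × 18.0) = 0.3626
R = 1 / (1 − 0.3626) = 1.569
Css,max = 37.2 × 1.569 ≈ 58.4 µg/mL

58.4 µg/mL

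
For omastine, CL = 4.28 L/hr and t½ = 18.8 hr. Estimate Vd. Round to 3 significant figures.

116 L

k = ln 2 / t½ = ln 2 / 18.8 = 0.03687 hr⁻¹
V = CL / k = 4.28 / 0.03687 ≈ 116 L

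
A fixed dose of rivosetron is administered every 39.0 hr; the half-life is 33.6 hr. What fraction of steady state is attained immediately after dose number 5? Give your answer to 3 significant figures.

k = ln 2 / 33.6 = 0.02063 hr⁻¹
f_n = 1 − e^(−nkτ) = 1 − e^(−5 × 0.02063 × 39.0) = 1 − e^(−4.023) = 1 − 0.01790 ≈ 0.982

0.982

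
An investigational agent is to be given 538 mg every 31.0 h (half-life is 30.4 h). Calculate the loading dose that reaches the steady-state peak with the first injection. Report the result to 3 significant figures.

1060 mg

k = ln 2 / 30.4 = 0.02280 h⁻¹
Accumulation ratio R = 1 / (1 − e^(−kτ)) = 1 / (1 − e^(−0.02280×31.0)) = 1 / (1 − 0.4932) = 1.973
Loading dose = maintenance dose × R = 538 × 1.973 ≈ 1060 mg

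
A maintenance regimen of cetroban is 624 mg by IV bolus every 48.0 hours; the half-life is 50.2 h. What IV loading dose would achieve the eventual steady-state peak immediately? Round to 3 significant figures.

k = ln 2 / 50.2 = 0.01381 h⁻¹
Accumulation ratio R = 1 / (1 − e^(−kτ)) = 1 / (1 − e^(−0.01381×48.0)) = 1 / (1 − 0.5154) = 2.064
Loading dose = maintenance dose × R = 624 × 2.064 ≈ 1290 mg

1290 mg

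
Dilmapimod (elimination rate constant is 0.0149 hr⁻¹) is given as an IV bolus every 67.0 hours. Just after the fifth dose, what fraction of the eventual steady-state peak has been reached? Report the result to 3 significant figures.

0.993

f_n = 1 − e^(−nkτ) = 1 − e^(−5 × 0.01490 × 67.0) = 1 − e^(−4.991) = 1 − 0.006795 ≈ 0.993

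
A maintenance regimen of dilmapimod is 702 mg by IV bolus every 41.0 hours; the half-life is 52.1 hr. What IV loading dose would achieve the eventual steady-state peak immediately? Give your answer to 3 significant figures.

1670 mg

k = ln 2 / 52.1 = 0.01330 hr⁻¹
Accumulation ratio R = 1 / (1 − e^(−kτ)) = 1 / (1 − e^(−0.01330×41.0)) = 1 / (1 − 0.5796) = 2.379
Loading dose = maintenance dose × R = 702 × 2.379 ≈ 1670 mg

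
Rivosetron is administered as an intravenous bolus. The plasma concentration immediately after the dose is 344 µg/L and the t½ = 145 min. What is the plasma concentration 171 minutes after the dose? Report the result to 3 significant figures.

152 µg/L

k = ln 2 / 145 = 0.004780 min⁻¹
C(t) = C₀ e^(−kt) = 344 × e^(−0.004780 × 171) = 344 × e^(−0.8174) = 344 × 0.4416 ≈ 152 µg/L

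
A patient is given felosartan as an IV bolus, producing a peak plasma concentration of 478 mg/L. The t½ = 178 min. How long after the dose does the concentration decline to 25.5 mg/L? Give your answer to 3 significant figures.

753 minutes

k = ln 2 / 178 = 0.003894 min⁻¹
C(t) = C₀ e^(−kt)  ⇒  t = ln(C₀/C) / k
t = ln(478/25.5) / 0.003894 = 2.931 / 0.003894 ≈ 753 minutes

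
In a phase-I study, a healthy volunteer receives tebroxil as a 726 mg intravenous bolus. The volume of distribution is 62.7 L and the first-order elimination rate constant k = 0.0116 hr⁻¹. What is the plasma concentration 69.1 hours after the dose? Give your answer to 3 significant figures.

C₀ = dose / V = 726 / 62.7 = 11.58 µg/mL
C(t) = C₀ e^(−kt) = 11.58 × e^(−0.01160 × 69.1) = 11.58 × e^(−0.8016) = 11.58 × 0.4486 ≈ 5.19 µg/mL

5.19 µg/mL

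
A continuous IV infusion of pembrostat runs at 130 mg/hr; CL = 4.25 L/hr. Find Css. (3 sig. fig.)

Css = infusion rate / CL = 130 / 4.25 ≈ 30.6 µg/mL

30.6 µg/mL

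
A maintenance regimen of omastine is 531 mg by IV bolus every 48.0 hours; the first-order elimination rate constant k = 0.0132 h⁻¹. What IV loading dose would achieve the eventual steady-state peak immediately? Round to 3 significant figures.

1130 mg

Accumulation ratio R = 1 / (1 − e^(−kτ)) = 1 / (1 − e^(−0.01320×48.0)) = 1 / (1 − 0.5307) = 2.131
Loading dose = maintenance dose × R = 531 × 2.131 ≈ 1130 mg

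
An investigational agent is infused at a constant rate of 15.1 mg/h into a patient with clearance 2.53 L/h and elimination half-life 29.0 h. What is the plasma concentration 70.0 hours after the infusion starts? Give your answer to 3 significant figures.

4.85 mg/L

Css = rate / CL = 15.1 / 2.53 = 5.968 mg/L
k = ln 2 / 29.0 = 0.02390 h⁻¹
C(t) = Css (1 − e^(−kt)) = 5.968 × (1 − e^(−1.673)) = 5.968 × 0.8123 ≈ 4.85 mg/L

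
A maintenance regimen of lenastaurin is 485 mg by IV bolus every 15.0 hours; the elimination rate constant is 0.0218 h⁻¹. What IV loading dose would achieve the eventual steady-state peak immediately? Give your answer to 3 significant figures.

1740 mg

Accumulation ratio R = 1 / (1 − e^(−kτ)) = 1 / (1 − e^(−0.02180×15.0)) = 1 / (1 − 0.7211) = 3.585
Loading dose = maintenance dose × R = 485 × 3.585 ≈ 1740 mg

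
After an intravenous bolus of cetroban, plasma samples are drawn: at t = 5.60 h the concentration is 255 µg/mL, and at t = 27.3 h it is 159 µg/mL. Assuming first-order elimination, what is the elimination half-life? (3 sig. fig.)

k = ln(C₁/C₂) / (t₂ − t₁) = ln(255/159) / (27.3 − 5.60)
  = 0.4724 / 21.70 = 0.02177 h⁻¹
t½ = ln 2 / k = ln 2 / 0.02177 ≈ 31.8 hours

31.8 hours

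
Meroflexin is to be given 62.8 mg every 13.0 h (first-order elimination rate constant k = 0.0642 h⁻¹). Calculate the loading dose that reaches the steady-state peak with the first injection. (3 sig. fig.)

Accumulation ratio R = 1 / (1 − e^(−kτ)) = 1 / (1 − e^(−0.06420×13.0)) = 1 / (1 − 0.4340) = 1.767
Loading dose = maintenance dose × R = 62.8 × 1.767 ≈ 111 mg

111 mg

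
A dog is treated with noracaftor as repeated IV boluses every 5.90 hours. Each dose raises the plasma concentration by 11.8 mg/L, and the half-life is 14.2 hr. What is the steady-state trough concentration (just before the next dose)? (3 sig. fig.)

35.4 mg/L

k = ln 2 / 14.2 = 0.04881 hr⁻¹
Fraction remaining after one interval: e^(−kτ) = e^(−0.04881 × 5.90) = 0.7498
R = 1 / (1 − 0.7498) = 3.996
Css,max = 11.8 × 3.996 = 47.16 mg/L
Css,min = Css,max × e^(−kτ) = 47.16 × 0.7498 ≈ 35.4 mg/L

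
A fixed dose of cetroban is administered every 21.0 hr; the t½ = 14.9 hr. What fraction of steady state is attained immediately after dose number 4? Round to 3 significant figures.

k = ln 2 / 14.9 = 0.04652 hr⁻¹
f_n = 1 − e^(−nkτ) = 1 − e^(−4 × 0.04652 × 21.0) = 1 − e^(−3.908) = 1 − 0.02009 ≈ 0.980

0.980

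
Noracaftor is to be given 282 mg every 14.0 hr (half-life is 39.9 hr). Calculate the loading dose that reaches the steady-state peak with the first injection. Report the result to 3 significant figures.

1310 mg

k = ln 2 / 39.9 = 0.01737 hr⁻¹
Accumulation ratio R = 1 / (1 − e^(−kτ)) = 1 / (1 − e^(−0.01737×14.0)) = 1 / (1 − 0.7841) = 4.632
Loading dose = maintenance dose × R = 282 × 4.632 ≈ 1310 mg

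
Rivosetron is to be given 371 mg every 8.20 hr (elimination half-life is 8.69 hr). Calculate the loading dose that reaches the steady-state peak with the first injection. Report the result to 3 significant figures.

k = ln 2 / 8.69 = 0.07976 hr⁻¹
Accumulation ratio R = 1 / (1 − e^(−kτ)) = 1 / (1 − e^(−0.07976×8.20)) = 1 / (1 − 0.5199) = 2.083
Loading dose = maintenance dose × R = 371 × 2.083 ≈ 773 mg

773 mg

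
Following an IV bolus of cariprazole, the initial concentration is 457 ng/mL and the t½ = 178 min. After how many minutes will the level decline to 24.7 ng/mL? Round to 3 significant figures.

k = ln 2 / 178 = 0.003894 min⁻¹
C(t) = C₀ e^(−kt)  ⇒  t = ln(C₀/C) / k
t = ln(457/24.7) / 0.003894 = 2.918 / 0.003894 ≈ 749 minutes

749 minutes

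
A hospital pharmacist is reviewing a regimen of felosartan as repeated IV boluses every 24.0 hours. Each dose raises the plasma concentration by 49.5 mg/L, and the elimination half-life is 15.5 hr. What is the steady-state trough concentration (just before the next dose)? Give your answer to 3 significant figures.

25.7 mg/L

k = ln 2 / 15.5 = 0.04472 hr⁻¹
Fraction remaining after one interval: e^(−kτ) = e^(−0.04472 × 24.0) = 0.3419
R = 1 / (1 − 0.3419) = 1.520
Css,max = 49.5 × 1.520 = 75.22 mg/L
Css,min = Css,max × e^(−kτ) = 75.22 × 0.3419 ≈ 25.7 mg/L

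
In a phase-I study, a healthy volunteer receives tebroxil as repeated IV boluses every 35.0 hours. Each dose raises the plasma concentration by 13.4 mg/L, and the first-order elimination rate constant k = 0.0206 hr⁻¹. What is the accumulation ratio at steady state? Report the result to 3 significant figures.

1.95

Fraction remaining after one interval: e^(−kτ) = e^(−0.02060 × 35.0) = 0.4863
R = 1 / (1 − 0.4863) = 1 / 0.5137 ≈ 1.95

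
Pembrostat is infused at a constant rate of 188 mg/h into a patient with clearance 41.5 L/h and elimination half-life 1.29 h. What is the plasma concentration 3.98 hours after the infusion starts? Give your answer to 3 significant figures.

4.00 µg/mL

Css = rate / CL = 188 / 41.5 = 4.530 µg/mL
k = ln 2 / 1.29 = 0.5373 h⁻¹
C(t) = Css (1 − e^(−kt)) = 4.530 × (1 − e^(−2.139)) = 4.530 × 0.8822 ≈ 4.00 µg/mL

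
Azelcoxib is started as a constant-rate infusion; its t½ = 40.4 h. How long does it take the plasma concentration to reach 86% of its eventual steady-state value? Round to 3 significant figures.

k = ln 2 / 40.4 = 0.01716 h⁻¹
f = 1 − e^(−kt)  ⇒  t = −ln(1 − f) / k
t = −ln(1 − 0.86) / 0.01716 = 1.966 / 0.01716 ≈ 115 hours

115 hours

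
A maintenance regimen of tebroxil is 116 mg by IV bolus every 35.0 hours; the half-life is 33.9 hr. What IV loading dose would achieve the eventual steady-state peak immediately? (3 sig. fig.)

227 mg

k = ln 2 / 33.9 = 0.02045 hr⁻¹
Accumulation ratio R = 1 / (1 − e^(−kτ)) = 1 / (1 − e^(−0.02045×35.0)) = 1 / (1 − 0.4889) = 1.956
Loading dose = maintenance dose × R = 116 × 1.956 ≈ 227 mg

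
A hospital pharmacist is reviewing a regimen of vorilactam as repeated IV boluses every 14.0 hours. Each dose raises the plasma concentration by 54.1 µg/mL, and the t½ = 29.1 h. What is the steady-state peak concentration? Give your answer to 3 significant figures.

k = ln 2 / 29.1 = 0.02382 h⁻¹
Fraction remaining after one interval: e^(−kτ) = e^(−0.02382 × 14.0) = 0.7164
R = 1 / (1 − 0.7164) = 3.526
Css,max = 54.1 × 3.526 ≈ 191 µg/mL

191 µg/mL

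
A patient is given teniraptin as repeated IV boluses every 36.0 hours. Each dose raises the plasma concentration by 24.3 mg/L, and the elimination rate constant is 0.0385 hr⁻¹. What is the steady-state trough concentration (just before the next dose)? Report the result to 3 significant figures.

Fraction remaining after one interval: e^(−kτ) = e^(−0.03850 × 36.0) = 0.2501
R = 1 / (1 − 0.2501) = 1.333
Css,max = 24.3 × 1.333 = 32.40 mg/L
Css,min = Css,max × e^(−kτ) = 32.40 × 0.2501 ≈ 8.10 mg/L

8.10 mg/L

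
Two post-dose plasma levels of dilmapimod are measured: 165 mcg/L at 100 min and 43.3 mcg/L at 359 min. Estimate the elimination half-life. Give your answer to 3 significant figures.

134 minutes

k = ln(C₁/C₂) / (t₂ − t₁) = ln(165/43.3) / (359 − 100)
  = 1.338 / 259.0 = 0.005165 min⁻¹
t½ = ln 2 / k = ln 2 / 0.005165 ≈ 134 minutes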